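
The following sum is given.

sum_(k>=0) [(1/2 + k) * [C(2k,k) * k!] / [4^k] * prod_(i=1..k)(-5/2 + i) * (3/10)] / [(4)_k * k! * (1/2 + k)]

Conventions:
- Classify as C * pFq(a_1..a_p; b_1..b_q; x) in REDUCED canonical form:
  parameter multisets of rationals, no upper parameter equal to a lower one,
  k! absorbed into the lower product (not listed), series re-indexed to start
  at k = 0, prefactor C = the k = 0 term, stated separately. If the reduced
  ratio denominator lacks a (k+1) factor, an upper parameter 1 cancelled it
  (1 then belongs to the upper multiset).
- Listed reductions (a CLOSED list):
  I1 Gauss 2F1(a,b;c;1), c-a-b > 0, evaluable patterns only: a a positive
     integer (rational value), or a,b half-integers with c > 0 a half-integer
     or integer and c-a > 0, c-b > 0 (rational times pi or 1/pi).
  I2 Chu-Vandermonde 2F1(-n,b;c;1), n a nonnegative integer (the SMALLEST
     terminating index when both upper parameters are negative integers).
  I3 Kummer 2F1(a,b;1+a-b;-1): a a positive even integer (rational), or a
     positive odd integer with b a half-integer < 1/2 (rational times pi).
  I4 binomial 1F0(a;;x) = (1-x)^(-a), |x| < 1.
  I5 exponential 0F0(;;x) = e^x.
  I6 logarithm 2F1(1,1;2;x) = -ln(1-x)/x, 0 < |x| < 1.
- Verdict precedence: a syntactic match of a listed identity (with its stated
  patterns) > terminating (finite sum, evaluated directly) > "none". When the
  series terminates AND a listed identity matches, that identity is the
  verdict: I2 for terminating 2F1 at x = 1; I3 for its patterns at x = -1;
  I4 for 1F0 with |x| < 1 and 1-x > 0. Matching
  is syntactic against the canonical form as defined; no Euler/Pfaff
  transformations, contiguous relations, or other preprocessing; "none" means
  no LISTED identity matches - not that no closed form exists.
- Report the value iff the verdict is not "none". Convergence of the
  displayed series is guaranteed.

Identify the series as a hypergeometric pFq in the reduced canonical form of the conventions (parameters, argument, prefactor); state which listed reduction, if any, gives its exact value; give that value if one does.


Canonical form: C = 3/10 times 2F1 with upper {-3/2, 1/2}, lower {4}, x = 1. Verdict: the half-integer Gauss pattern (I1) fires (x = 1; upper {-3/2, 1/2} half-integers, c = 4 in the evaluable pattern). Its exact value is (2048/2625) / pi.

First insight: t_0 = 3/10 here, and the running product (C = 3/10) telescopes to a rising factorial.
Step ratio: r(k) = 1 * (k-3/2) (k+1/2) / [(k+4) (k+1)] - poly over poly, x = 1 from leading terms; C = 3/10 at k = 0.


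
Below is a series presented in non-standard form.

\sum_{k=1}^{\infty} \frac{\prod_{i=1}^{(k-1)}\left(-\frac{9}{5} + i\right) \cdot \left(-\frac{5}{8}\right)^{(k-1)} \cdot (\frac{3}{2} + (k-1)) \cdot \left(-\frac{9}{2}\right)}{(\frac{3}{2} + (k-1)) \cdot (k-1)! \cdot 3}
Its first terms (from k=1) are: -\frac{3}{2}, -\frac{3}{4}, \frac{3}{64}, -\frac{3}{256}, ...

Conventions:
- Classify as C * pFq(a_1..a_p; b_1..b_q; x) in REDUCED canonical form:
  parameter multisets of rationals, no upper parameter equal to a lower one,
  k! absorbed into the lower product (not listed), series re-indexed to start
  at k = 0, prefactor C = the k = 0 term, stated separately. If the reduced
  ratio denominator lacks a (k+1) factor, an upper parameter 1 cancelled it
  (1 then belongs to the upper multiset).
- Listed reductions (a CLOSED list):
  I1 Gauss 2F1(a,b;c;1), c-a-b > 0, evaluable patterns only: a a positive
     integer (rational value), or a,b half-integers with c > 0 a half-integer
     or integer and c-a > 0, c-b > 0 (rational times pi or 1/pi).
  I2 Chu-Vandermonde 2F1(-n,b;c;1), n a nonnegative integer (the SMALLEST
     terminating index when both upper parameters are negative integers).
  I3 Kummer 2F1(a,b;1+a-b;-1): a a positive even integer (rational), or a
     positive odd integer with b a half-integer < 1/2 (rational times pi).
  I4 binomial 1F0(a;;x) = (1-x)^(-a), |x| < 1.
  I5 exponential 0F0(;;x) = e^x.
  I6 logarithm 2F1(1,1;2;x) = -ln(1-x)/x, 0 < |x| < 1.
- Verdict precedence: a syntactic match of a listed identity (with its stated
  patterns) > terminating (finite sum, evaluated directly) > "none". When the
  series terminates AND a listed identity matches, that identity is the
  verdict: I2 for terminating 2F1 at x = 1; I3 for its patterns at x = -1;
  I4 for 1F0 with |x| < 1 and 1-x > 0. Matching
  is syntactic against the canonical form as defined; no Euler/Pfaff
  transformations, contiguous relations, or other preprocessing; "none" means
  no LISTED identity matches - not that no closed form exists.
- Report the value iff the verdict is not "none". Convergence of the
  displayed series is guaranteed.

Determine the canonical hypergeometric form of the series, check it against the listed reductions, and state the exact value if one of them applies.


Classification (C = -\frac{3}{2}): 1F0 with upper {-\frac{4}{5}}, lower {-}, argument x = -\frac{5}{8}. Verdict: binomial (I4) matches (the 1F0 binomial series: exponent 4/5, x = -\frac{5}{8}). Sum: \left(-\frac{3}{2}\right) \cdot \left(\frac{13}{8}\right)^{\frac{4}{5}}.

Key observation: from the first term -\frac{3}{2}: the running product (C = -3/2) telescopes to a rising factorial.
Ratio: r(k) = -\frac{5}{8} * (k-\frac{4}{5}) / [(k+1)] - rational in k, leading ratio -\frac{5}{8}; with t_0 = -\frac{3}{2}, classification follows.


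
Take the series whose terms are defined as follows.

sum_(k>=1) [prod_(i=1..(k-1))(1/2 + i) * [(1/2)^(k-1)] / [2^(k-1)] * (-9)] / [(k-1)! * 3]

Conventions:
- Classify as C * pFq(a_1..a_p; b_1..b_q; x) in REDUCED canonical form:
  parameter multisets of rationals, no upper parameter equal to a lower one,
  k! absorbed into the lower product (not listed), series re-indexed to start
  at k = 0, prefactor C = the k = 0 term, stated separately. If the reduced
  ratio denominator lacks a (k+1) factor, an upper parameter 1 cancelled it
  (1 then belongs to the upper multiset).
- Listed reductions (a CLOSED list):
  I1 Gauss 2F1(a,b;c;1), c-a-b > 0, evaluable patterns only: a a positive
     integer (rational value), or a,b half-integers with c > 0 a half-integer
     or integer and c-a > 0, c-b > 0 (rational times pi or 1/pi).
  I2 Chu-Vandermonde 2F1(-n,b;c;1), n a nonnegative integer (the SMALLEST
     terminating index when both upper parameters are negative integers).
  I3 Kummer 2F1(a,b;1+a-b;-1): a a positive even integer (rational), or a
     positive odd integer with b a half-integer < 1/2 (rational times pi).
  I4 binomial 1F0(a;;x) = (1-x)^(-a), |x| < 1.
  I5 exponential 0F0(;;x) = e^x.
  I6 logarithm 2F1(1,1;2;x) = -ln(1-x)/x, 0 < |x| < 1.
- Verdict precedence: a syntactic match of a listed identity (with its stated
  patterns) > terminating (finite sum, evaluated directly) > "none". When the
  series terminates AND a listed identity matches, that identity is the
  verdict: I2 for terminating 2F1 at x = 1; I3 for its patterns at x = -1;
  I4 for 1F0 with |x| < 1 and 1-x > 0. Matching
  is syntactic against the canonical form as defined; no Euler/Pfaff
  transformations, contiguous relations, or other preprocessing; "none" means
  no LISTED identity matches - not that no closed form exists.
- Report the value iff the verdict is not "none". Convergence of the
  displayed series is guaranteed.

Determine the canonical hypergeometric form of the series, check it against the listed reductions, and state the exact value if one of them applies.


Key observation: x = (1/4) and the constant factors (prefactor -3) combine into one prefactor.
Adjacent-term ratio: r(k) = (1/4) * (k+3/2) / [(k+1)] - rational; roots negated = parameters, x = (1/4), C = -3.

With C = -3: the canonical form is 1F0(3/2; -; 1/4). Verdict (x = 1/4): the I4 binomial reduction applies (the 1F0 binomial series: exponent -3/2, x = 1/4). Value: (-3) * (3/4)^(-3/2).


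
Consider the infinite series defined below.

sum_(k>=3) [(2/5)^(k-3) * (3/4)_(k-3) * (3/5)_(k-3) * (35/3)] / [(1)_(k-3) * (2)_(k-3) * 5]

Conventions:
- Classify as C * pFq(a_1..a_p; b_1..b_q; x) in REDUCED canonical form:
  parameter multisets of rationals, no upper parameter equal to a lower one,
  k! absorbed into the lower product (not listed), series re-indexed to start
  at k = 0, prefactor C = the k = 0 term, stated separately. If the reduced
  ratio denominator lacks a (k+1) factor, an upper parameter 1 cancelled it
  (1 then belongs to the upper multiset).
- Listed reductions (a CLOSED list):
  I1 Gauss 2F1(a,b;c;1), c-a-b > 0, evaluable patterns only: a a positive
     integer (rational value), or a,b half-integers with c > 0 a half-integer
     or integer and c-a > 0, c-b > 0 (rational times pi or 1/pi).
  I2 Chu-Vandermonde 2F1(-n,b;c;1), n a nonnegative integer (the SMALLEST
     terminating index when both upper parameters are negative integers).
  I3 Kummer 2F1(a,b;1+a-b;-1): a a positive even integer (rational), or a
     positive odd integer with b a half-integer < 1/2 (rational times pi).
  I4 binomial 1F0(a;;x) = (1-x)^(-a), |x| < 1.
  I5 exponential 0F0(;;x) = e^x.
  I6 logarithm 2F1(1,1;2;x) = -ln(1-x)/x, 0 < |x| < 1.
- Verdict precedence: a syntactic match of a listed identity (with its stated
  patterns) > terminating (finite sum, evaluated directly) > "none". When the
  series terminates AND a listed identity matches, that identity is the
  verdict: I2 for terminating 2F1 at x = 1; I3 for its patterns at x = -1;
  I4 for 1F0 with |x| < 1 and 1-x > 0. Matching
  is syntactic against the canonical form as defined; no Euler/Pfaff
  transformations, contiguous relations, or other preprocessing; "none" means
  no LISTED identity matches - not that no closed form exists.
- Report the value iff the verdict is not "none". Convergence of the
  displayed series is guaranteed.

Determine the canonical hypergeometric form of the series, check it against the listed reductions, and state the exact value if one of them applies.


Reduced: x = 2/5, 2F1, upper = {3/5, 3/4}, lower = {2}, C = 7/3. Verdict: none. No listed pattern accepts 2F1(3/5, 3/4; 2; 2/5).

Key observation: from the first term 7/3: the constant factors (C = 7/3, x = 2/5) combine into one prefactor.
Ratio: r(k) = (2/5) * (k+3/5) (k+3/4) / [(k+2) (k+1)] - poly over poly, x = (2/5) from leading terms; C = 7/3 at k = 0.


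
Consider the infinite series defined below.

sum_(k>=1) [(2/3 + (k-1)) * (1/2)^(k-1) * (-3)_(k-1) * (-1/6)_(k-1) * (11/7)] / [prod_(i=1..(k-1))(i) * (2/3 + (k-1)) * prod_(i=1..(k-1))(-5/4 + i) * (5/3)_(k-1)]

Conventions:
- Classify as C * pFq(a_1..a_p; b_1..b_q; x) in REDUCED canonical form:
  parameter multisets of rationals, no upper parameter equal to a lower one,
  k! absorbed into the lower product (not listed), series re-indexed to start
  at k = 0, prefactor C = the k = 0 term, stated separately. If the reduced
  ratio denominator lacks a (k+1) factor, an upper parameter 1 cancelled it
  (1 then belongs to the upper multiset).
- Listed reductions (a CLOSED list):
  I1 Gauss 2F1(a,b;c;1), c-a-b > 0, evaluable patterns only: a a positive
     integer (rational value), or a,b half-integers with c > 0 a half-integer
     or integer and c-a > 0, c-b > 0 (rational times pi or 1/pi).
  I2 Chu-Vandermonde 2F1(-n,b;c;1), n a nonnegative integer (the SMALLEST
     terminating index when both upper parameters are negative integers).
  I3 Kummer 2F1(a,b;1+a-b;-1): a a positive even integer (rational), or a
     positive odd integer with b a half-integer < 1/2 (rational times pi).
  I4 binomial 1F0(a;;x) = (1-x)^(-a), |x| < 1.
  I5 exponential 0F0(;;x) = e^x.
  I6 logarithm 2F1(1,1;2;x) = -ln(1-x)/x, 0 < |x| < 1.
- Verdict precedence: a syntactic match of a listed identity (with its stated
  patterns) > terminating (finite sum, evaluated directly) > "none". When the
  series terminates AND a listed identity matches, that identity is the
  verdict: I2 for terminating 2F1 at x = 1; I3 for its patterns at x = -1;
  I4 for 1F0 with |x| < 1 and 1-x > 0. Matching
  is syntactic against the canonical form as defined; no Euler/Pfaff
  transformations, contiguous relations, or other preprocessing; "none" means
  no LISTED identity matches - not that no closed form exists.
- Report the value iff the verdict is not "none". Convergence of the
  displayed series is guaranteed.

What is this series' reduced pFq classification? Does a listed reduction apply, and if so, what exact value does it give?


With C = 11/7: the canonical form is 2F2(-3, -1/6; -1/4, 5/3; 1/2). Verdict: terminating (-3 upstairs). 4 nonzero terms in all; added directly. Sum: 1199/1470.

Key observation: from the first term 11/7: the lower running product (C = 11/7, x = 1/2) is a rising factorial.
Ratio: r(k) = (1/2) * (k-3) (k-1/6) / [(k-1/4) (k+5/3) (k+1)] - rational; roots negated = parameters, x = (1/2), C = 11/7.


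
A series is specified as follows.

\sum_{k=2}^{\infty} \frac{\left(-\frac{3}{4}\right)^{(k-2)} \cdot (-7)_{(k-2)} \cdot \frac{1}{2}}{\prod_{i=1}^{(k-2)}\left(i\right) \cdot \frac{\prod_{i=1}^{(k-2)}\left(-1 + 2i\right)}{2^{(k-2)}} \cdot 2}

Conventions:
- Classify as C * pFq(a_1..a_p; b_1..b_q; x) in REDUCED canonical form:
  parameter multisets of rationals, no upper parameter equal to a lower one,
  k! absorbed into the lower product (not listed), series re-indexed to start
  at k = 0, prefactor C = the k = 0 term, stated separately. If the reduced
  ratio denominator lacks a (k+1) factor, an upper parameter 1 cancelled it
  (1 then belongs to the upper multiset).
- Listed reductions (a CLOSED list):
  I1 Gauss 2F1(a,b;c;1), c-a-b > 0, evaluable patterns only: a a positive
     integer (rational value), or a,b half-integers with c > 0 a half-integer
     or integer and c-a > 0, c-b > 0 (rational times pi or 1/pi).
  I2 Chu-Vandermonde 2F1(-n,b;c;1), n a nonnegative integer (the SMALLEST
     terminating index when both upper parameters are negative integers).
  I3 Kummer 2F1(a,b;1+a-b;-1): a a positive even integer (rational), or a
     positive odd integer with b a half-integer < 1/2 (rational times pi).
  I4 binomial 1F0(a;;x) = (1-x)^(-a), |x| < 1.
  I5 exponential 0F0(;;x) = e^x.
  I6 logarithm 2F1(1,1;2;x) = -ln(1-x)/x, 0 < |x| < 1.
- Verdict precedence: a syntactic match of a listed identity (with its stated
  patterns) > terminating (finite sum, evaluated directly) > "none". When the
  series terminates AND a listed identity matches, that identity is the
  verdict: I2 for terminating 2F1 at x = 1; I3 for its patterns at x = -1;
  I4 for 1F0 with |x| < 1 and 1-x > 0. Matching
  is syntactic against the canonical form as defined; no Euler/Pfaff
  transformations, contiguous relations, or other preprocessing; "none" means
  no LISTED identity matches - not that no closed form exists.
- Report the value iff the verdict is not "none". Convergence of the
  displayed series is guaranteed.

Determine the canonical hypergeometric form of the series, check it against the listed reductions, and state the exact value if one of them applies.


Reduced: x = -\frac{3}{4}, 1F1, upper = {-7}, lower = {\frac{1}{2}}, C = \frac{1}{4}. Verdict: terminating - upper parameter -7 makes this a finite sum (last index 7), evaluated exactly. Its exact value is \frac{23696663}{2562560}.

The tell: t_0 = \frac{1}{4} here, and the constant factors (prefactor 1/4) combine into one prefactor.
Adjacent-term ratio: r(k) = -\frac{3}{4} * (k-7) / [(k+\frac{1}{2}) (k+1)] - rational; roots negated = parameters, x = -\frac{3}{4}, C = \frac{1}{4}.


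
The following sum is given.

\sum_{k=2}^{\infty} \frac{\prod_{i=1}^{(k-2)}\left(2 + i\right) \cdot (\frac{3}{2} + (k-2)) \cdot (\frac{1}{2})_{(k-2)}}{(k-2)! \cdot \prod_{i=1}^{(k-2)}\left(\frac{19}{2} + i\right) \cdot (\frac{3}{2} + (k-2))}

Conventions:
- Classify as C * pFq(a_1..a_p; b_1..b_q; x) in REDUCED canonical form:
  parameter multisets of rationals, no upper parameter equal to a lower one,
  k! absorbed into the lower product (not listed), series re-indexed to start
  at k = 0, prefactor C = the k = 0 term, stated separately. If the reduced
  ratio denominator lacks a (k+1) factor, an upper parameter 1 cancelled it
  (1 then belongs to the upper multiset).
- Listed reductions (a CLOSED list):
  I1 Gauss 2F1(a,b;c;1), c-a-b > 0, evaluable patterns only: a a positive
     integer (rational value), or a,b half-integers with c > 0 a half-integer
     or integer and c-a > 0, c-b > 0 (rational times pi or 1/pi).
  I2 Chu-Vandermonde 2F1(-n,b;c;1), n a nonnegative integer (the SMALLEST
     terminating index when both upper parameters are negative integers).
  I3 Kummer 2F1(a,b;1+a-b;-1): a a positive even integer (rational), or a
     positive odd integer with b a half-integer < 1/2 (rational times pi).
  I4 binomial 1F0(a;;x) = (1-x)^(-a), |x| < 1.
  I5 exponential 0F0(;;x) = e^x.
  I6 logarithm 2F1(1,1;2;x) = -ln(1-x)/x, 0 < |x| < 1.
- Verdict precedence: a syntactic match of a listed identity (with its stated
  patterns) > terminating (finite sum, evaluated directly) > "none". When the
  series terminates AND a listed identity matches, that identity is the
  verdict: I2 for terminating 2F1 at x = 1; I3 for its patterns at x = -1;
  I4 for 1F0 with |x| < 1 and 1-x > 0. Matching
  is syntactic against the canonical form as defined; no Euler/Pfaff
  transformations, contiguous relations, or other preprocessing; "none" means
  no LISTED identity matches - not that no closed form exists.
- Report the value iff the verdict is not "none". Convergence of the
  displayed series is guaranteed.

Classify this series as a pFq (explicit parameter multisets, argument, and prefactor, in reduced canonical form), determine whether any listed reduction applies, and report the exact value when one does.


At argument 1: a 2F1 with upper {\frac{1}{2}, 3}, lower {\frac{21}{2}}, scaled by C = 1. Verdict (x = 1): Gauss (I1, integer-parameter pattern) applies (x = 1: the Gamma ratio telescopes since c-a-b = 7 > 0 and a = 3 in Z>0). Hence: \frac{1615}{1344}.

Key step: t_0 = 1 here, and the running product (prefactor 1) telescopes to a rising factorial.
Consecutive-term ratio: r(k) = 1 * (k+\frac{1}{2}) (k+3) / [(k+\frac{21}{2}) (k+1)] - rational in k. x = 1; t_0 = 1; negate the roots.


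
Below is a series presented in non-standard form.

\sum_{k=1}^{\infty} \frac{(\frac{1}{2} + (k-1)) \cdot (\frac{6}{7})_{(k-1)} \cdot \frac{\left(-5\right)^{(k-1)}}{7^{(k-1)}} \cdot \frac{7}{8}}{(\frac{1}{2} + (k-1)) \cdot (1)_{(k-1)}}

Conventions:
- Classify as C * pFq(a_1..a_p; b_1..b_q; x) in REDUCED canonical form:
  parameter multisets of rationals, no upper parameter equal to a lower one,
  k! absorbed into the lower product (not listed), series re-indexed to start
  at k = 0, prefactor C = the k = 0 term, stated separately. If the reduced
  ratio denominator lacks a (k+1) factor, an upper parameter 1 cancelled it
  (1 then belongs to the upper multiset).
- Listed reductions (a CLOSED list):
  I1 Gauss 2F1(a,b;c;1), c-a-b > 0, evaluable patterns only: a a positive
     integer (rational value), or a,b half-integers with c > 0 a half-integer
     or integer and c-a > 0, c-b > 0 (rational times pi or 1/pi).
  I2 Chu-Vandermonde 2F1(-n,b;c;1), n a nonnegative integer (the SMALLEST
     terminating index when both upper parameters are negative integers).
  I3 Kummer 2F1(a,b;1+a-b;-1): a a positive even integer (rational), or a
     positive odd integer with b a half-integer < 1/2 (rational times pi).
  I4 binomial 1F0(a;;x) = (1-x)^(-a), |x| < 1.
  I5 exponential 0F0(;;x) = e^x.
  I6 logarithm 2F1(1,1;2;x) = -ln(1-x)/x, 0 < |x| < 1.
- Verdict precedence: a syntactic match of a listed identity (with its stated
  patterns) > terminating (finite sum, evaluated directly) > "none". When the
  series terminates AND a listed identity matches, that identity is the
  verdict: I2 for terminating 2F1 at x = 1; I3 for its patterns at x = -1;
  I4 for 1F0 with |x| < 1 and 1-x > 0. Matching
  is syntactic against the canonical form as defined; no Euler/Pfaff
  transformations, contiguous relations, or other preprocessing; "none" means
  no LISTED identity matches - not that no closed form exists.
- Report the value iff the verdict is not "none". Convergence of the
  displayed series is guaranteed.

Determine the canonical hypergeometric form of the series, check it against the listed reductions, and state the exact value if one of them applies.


With C = \frac{7}{8}: the canonical form is 1F0(\frac{6}{7}; -; -\frac{5}{7}). Verdict at x = -\frac{5}{7}: the I4 binomial reduction matches (the 1F0 binomial series: exponent -6/7, x = -\frac{5}{7}). Value: \frac{7}{8} \cdot \left(\frac{12}{7}\right)^{-\frac{6}{7}}.

Structural cue: with t_0 = \frac{7}{8}, the two geometric factors (prefactor 7/8) combine into one argument.
Step ratio: r(k) = -\frac{5}{7} * (k+\frac{6}{7}) / [(k+1)] - rational in k. x = -\frac{5}{7}; t_0 = \frac{7}{8}; negate the roots.


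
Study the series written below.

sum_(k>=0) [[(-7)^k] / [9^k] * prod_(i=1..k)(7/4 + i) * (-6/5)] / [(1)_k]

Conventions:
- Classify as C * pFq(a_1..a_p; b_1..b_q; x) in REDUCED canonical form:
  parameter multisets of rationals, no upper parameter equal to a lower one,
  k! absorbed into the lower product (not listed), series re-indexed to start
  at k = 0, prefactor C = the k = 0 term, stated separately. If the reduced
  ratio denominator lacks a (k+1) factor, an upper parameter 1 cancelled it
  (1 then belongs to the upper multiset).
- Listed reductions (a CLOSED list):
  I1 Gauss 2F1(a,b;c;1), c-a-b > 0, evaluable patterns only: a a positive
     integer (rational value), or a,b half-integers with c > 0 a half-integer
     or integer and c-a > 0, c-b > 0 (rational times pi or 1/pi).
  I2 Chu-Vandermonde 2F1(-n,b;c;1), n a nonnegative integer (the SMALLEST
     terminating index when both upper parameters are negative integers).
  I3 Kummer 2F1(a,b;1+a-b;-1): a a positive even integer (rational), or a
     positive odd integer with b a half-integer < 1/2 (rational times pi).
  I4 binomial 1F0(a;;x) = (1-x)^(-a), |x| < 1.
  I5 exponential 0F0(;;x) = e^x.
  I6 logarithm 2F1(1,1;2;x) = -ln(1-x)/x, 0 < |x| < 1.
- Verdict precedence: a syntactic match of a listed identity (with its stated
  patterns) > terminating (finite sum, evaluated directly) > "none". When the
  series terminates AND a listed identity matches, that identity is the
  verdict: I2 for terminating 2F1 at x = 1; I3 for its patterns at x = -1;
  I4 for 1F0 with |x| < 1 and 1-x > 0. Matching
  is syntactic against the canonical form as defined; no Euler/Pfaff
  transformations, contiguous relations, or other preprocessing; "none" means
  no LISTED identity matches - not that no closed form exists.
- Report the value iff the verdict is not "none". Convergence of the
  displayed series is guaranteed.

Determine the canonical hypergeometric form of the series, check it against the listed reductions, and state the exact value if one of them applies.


Classification (C = -6/5): 1F0 with upper {11/4}, lower {-}, argument x = -7/9. Verdict: the I4 binomial reduction matches (the 1F0 binomial series: exponent -11/4, x = -7/9). Exact value: (-6/5) * (16/9)^(-11/4).

The tell: t_0 = -6/5 here, and the running product (C = -6/5, x = -7/9) telescopes to a rising factorial.
Step ratio: r(k) = (-7/9) * (k+11/4) / [(k+1)] ; factor over Q: parameters, x = (-7/9), and C = -6/5.


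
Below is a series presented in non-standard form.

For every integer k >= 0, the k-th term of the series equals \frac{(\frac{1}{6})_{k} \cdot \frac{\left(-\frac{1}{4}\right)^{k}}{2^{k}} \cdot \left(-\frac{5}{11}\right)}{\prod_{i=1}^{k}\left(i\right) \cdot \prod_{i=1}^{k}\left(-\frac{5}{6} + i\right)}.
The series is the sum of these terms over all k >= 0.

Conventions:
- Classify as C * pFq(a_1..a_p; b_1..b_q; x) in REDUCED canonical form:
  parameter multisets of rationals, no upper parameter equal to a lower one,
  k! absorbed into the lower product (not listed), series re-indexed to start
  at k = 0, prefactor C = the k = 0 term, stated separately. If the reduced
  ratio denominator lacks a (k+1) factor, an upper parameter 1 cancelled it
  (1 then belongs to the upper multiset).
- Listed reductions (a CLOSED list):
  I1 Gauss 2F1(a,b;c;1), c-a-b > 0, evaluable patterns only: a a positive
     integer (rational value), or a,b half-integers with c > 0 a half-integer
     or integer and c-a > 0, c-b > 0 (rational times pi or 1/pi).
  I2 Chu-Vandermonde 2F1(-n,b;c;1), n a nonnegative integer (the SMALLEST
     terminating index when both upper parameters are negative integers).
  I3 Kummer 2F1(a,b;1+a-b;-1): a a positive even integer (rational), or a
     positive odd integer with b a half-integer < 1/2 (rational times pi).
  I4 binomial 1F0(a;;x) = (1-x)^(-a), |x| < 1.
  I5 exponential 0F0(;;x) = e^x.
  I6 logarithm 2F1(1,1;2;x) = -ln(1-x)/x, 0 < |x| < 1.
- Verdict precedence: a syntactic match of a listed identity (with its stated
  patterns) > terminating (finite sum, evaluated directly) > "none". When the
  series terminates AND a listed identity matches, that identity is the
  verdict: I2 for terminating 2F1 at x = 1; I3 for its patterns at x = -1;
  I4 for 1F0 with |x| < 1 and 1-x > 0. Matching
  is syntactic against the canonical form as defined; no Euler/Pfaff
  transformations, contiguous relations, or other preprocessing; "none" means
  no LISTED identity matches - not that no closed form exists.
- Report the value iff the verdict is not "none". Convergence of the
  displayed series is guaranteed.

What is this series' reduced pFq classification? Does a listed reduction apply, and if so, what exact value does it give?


Key observation: t_0 = -\frac{5}{11} here, and the two k-th powers (C = -5/11, x = -1/8) combine into one argument.
Adjacent-term ratio: r(k) = -\frac{1}{8} * 1 / [(k+1)] ; factor over Q: parameters, x = -\frac{1}{8}, and C = -\frac{5}{11}.

Classification (C = -\frac{5}{11}): 0F0 with upper {-}, lower {-}, argument x = -\frac{1}{8}. Verdict: this is the exponential series (I5) (the 0F0 exponential series at x = -\frac{1}{8}). Its exact value is \left(-\frac{5}{11}\right) \cdot e^{-\frac{1}{8}}.


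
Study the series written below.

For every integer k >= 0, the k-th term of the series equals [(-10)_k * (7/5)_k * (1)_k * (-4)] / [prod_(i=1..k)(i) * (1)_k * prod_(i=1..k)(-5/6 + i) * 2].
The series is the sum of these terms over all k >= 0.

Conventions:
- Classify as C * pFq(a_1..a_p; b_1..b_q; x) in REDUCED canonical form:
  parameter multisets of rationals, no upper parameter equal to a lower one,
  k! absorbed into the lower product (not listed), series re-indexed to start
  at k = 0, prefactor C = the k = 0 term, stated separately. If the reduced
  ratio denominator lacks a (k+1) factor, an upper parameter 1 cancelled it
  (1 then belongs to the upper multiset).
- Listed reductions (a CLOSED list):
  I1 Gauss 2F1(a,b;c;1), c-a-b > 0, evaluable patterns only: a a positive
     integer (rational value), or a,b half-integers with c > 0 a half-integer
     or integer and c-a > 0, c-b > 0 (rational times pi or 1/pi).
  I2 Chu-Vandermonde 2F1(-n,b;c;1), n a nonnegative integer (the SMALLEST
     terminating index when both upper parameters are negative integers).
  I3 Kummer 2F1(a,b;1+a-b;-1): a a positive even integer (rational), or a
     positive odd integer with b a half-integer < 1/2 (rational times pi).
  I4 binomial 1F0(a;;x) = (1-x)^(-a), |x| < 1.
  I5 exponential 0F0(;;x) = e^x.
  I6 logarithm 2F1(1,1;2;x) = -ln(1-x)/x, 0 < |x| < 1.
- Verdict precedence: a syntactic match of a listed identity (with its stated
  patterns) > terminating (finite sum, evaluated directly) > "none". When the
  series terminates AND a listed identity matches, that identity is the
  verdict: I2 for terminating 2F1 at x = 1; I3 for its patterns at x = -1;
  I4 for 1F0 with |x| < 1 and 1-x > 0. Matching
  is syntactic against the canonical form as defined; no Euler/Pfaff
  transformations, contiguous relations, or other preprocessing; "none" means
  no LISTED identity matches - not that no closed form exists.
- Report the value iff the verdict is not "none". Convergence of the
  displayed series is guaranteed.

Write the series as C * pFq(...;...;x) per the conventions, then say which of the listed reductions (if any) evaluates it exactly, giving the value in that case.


The series (x = 1) is 2F1: upper {-10, 7/5}, lower {1/6}, prefactor -2. Verdict: Vandermonde's identity (I2) matches (terminating 2F1 at x = 1 with n = 10, b = 7/5, c = 1/6). Its exact value is -26729464563922/216417236328125.

Structural cue: t_0 = -2 here, and the constant factors (C = -2, x = 1) combine into one prefactor.
Ratio: r(k) = 1 * (k-10) (k+7/5) / [(k+1/6) (k+1)] - rational; roots negated = parameters, x = 1, C = -2.


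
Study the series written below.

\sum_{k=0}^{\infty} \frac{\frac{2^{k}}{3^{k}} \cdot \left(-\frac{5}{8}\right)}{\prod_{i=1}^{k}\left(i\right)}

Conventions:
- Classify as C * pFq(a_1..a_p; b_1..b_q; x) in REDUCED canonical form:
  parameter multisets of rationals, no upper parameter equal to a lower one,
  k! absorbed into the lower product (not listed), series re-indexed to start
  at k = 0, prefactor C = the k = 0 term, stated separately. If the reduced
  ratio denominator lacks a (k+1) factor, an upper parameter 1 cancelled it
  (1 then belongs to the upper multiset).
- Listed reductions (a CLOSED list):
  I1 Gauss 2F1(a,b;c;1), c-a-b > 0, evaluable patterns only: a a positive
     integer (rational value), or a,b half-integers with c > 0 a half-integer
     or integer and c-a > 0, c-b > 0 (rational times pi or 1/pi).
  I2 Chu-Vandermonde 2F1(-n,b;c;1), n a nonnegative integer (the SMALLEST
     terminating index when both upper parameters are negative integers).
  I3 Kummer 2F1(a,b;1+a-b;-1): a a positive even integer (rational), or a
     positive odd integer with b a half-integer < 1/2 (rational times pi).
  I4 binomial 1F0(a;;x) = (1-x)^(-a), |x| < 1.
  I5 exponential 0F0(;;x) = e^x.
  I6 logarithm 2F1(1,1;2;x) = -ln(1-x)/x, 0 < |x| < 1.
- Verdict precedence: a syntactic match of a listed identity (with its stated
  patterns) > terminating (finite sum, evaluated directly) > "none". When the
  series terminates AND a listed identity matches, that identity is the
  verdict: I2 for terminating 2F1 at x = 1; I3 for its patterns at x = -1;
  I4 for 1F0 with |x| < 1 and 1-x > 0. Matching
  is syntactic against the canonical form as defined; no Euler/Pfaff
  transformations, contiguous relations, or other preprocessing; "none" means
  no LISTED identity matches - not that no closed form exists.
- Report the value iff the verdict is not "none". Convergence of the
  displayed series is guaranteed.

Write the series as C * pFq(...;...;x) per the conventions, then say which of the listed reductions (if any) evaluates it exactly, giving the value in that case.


The tell: with t_0 = -\frac{5}{8}, the two geometric factors (C = -5/8, x = 2/3) combine into one argument.
Adjacent-term ratio: r(k) = \frac{2}{3} * 1 / [(k+1)] - rational in k. x = \frac{2}{3}; t_0 = -\frac{5}{8}; negate the roots.

Prefactor -\frac{5}{8}, argument \frac{2}{3}: 0F0 with upper {-} over lower {-}. Verdict: the I5 exponential reduction applies (the 0F0 exponential series at x = \frac{2}{3}). Its exact value is \left(-\frac{5}{8}\right) \cdot e^{\frac{2}{3}}.


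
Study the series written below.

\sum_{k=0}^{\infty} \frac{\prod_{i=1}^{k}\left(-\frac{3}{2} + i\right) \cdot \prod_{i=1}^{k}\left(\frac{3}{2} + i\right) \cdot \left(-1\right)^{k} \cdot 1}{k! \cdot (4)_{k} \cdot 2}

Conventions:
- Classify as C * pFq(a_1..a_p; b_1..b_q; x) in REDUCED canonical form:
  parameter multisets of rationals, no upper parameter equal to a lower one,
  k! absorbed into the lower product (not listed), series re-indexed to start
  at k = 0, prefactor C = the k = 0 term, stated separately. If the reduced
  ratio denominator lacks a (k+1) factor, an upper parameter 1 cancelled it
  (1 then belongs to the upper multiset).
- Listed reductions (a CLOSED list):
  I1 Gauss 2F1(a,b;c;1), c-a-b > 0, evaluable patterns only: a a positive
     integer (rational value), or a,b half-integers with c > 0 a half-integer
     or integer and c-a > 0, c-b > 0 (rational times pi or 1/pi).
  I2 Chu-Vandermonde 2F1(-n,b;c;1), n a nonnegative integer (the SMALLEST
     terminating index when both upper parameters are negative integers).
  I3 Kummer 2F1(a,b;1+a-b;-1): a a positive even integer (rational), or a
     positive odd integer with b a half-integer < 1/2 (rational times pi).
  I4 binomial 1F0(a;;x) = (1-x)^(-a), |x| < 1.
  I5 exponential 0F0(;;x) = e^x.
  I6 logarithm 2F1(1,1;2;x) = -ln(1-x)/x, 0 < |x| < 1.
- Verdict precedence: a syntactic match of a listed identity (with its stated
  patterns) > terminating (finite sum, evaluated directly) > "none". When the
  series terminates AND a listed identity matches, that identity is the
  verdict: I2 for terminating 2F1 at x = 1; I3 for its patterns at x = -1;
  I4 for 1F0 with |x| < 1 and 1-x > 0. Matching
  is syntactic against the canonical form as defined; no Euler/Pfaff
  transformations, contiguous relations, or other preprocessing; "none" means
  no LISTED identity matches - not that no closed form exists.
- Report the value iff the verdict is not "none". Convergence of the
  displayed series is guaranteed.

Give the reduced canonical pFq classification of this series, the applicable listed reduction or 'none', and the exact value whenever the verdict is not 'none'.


Canonical form: C = \frac{1}{2} times 2F1 with upper {-\frac{1}{2}, \frac{5}{2}}, lower {4}, x = -1. Verdict: no listed reduction: x = -1 and upper {-\frac{1}{2}, \frac{5}{2}} fail every I1-I6 pattern.

Structural cue: x = -1 and the running product (prefactor 1/2) telescopes to a rising factorial.
Consecutive-term ratio: r(k) = -1 * (k-\frac{1}{2}) (k+\frac{5}{2}) / [(k+4) (k+1)] ; factor over Q: parameters, x = -1, and C = \frac{1}{2}.


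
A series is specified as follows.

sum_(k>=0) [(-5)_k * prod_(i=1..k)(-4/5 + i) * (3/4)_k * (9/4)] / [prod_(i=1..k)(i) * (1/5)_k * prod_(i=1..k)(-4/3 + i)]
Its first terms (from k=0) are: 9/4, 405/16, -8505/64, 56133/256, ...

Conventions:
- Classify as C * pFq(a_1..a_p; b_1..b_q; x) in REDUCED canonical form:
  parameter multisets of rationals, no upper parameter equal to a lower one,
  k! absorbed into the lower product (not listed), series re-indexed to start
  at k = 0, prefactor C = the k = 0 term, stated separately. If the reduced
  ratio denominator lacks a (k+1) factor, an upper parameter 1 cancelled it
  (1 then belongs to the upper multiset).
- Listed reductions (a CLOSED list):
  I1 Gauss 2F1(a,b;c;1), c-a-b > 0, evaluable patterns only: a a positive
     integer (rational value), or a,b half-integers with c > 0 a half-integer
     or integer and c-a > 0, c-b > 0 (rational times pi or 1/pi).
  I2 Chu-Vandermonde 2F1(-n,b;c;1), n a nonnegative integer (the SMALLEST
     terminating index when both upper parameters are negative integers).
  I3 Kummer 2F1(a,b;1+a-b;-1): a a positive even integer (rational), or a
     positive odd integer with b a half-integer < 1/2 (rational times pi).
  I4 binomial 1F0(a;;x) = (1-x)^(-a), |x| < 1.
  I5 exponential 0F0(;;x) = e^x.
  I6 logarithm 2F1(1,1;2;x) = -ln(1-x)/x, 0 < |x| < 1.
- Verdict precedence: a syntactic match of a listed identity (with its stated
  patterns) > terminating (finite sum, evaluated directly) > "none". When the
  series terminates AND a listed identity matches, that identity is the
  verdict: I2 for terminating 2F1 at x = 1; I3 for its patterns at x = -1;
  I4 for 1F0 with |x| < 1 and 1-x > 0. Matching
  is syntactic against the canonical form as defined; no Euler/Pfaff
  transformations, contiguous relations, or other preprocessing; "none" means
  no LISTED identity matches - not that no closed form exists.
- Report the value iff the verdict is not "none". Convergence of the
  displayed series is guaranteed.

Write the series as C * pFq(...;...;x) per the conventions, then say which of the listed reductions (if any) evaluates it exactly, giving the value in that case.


Key observation: from the first term 9/4: the lower running product (C = 9/4, x = 1) is a rising factorial.
Consecutive-term ratio: r(k) = 1 * (k-5) (k+3/4) / [(k-1/3) (k+1)] ; factor over Q: parameters, x = 1, and C = 9/4.

Classification (C = 9/4): 2F1 with upper {-5, 3/4}, lower {-1/3}, argument x = 1. Verdict at x = 1: Chu-Vandermonde (I2) matches (terminating 2F1 at x = 1 with n = 5, b = 3/4, c = -1/3). Hence: -18837/65536.


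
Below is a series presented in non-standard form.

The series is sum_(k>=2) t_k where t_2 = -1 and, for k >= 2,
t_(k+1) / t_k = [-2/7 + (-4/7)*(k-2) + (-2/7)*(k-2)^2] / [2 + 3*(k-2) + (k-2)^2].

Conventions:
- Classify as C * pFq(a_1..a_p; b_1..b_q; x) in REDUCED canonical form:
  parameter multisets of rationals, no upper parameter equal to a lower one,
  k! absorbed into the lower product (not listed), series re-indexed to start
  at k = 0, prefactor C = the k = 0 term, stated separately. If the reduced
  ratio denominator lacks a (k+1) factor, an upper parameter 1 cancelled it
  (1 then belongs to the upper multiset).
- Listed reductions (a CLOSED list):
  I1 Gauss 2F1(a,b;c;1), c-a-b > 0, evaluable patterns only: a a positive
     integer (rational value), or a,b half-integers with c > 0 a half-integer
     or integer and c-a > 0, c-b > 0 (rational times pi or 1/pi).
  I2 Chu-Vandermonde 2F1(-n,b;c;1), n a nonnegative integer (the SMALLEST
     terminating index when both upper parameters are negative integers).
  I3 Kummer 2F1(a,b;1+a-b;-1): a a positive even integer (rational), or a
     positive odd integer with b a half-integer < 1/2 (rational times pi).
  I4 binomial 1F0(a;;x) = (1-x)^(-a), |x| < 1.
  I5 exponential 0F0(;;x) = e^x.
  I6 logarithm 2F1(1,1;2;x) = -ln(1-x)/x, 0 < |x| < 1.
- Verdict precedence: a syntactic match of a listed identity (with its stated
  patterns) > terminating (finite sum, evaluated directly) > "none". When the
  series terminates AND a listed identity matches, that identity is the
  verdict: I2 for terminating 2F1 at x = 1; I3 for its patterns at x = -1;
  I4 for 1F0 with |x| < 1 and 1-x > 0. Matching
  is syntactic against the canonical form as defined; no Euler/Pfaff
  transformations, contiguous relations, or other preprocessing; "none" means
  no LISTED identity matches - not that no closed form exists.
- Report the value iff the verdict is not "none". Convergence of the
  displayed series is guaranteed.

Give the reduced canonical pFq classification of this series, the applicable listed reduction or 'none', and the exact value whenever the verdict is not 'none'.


Canonical form: C = -1 times 2F1 with upper {1, 1}, lower {2}, x = -2/7. Verdict (x = -2/7): the I6 logarithm reduction applies (the logarithm: parameters (1,1;2), x = -2/7). Exact value: (-7/2) * ln(9/7).

Structural cue: from the first term -1: roots of the ratio polynomials (prefactor -1) are the negated parameters.
Step ratio: r(k) = (-2/7) * (k+1) (k+1) / [(k+2) (k+1)] ; factor over Q: parameters, x = (-2/7), and C = -1.


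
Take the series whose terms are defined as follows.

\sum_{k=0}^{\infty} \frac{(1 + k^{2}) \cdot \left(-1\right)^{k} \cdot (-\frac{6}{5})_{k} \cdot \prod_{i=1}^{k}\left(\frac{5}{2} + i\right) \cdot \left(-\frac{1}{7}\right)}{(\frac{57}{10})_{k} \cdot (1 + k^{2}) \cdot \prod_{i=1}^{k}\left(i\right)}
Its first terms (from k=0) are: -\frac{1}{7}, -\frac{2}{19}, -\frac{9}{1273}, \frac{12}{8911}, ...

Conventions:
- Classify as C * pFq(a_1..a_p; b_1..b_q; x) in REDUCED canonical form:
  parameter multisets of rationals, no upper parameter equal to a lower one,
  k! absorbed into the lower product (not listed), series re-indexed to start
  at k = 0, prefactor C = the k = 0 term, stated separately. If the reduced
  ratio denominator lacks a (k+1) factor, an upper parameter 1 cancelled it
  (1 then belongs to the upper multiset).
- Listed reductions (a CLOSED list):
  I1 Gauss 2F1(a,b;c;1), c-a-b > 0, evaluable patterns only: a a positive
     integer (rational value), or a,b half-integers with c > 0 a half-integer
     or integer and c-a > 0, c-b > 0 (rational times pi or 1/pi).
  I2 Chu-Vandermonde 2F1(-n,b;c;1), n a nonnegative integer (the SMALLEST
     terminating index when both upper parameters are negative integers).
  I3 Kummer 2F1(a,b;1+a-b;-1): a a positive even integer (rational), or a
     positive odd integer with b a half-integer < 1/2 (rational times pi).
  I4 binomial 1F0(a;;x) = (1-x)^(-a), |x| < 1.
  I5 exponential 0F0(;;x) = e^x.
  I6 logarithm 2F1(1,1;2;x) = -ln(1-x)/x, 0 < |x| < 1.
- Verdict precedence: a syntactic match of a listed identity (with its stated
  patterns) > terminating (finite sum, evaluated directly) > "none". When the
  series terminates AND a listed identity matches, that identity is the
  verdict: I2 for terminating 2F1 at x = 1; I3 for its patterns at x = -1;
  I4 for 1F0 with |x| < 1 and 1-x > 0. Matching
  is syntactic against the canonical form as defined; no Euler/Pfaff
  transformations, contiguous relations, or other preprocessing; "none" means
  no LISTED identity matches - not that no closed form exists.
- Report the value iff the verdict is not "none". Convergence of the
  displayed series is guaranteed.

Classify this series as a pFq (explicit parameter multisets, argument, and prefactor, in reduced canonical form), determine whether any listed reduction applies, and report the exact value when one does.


The tell: t_0 being -\frac{1}{7}, the running product (C = -1/7) telescopes to a rising factorial.
Consecutive-term ratio: r(k) = -1 * (k-\frac{6}{5}) (k+\frac{7}{2}) / [(k+\frac{57}{10}) (k+1)] - poly over poly, x = -1 from leading terms; C = -\frac{1}{7} at k = 0.

With C = -\frac{1}{7}: the canonical form is 2F1(-\frac{6}{5}, \frac{7}{2}; \frac{57}{10}; -1). Verdict: none here - no I1-I6 shape fits x = -1 with lower {\frac{57}{10}}.
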